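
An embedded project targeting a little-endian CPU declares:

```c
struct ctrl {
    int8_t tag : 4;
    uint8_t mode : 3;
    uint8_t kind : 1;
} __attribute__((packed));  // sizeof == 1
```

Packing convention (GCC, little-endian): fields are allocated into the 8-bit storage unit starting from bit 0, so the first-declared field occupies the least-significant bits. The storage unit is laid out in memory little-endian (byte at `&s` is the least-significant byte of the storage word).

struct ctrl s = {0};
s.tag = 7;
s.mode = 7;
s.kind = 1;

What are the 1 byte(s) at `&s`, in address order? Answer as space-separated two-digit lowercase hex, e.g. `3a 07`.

f7

tag:4 = 7 → 0x7 << 0 → word 0x07
mode:3 = 7 → 0x7 << 4 → word 0x77
kind:1 = 1 → 0x1 << 7 → word 0xf7
word = 0xf7 → little-endian bytes:
  [0]=0xf7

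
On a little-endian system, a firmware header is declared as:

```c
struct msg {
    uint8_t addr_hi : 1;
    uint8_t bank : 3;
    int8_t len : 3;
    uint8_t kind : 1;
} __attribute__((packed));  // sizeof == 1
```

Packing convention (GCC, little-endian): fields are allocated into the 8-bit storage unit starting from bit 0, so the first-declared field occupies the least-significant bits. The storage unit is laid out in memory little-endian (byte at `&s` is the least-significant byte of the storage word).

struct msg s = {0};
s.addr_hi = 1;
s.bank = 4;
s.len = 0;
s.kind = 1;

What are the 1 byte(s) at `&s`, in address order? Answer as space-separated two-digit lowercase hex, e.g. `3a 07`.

89

addr_hi (1b) val=1 bits=0x1 at bit 0: 0x01
bank (3b) val=4 bits=0x4 at bit 1: 0x09
len (3b) val=0 bits=0x0 at bit 4: 0x09
kind (1b) val=1 bits=0x1 at bit 7: 0x89
word = 0x89 → little-endian bytes:
  [0]=0x89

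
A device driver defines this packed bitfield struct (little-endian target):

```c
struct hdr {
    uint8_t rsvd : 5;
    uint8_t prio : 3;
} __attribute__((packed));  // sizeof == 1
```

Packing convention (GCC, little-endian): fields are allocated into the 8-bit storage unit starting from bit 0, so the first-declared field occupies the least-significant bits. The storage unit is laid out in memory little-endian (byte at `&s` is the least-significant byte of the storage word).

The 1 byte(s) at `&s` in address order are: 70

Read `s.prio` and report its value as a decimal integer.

3

[0]=0x70 (little-endian) → word 0x70
rsvd [0+:5] = (word>>0) & 0x1f = 16
prio [5+:3] = (word>>5) & 0x7 = 3  ←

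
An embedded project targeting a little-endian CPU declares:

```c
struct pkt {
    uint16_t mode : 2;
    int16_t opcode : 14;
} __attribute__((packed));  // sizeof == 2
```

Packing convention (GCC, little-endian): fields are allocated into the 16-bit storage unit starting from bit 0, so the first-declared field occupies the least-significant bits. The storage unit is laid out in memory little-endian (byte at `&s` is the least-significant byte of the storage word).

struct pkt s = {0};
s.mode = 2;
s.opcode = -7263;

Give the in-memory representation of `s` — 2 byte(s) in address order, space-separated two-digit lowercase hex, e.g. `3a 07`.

86 8e

[0+:2] mode=2 & 0x3 = 0x2; word=0x0002
[2+:14] opcode=-7263 & 0x3fff = 0x23a1; word=0x8e86
word = 0x8e86 → little-endian bytes:
  [0]=0x86  [1]=0x8e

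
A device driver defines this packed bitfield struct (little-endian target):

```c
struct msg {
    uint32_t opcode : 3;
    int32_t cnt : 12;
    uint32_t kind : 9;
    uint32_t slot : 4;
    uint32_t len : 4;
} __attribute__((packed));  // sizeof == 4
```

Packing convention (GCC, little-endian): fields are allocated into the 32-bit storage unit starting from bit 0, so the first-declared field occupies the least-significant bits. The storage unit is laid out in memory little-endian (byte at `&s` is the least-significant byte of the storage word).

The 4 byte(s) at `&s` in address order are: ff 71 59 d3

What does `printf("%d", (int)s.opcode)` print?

[0]=0xff [1]=0x71 [2]=0x59 [3]=0xd3 (little-endian) → word 0xd35971ff
opcode [0+:3] = (word>>0) & 0x7 = 7  ←
cnt [3+:12] = (word>>3) & 0xfff = 3647
kind [15+:9] = (word>>15) & 0x1ff = 178
slot [24+:4] = (word>>24) & 0xf = 3
len [28+:4] = (word>>28) & 0xf = 13

7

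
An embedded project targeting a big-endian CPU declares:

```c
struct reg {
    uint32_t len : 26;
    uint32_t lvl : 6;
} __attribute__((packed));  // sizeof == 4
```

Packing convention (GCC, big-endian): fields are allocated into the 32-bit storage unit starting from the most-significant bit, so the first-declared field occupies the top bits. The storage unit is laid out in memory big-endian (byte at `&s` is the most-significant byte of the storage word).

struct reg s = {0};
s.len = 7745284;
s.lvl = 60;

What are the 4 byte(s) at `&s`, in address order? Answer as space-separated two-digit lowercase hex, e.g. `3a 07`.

1d 8b c1 3c

len (26b) val=7745284 bits=0x762f04 at bit 6: 0x1d8bc100
lvl (6b) val=60 bits=0x3c at bit 0: 0x1d8bc13c
word = 0x1d8bc13c → big-endian bytes:
  [0]=0x1d  [1]=0x8b  [2]=0xc1  [3]=0x3c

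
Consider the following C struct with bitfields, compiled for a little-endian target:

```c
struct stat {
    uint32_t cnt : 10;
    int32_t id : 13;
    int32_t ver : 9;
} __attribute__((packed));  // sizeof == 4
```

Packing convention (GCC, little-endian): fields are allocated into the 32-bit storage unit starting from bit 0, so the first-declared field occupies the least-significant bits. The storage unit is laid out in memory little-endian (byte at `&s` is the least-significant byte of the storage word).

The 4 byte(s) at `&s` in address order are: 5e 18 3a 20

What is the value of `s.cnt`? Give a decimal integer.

94

[0]=0x5e [1]=0x18 [2]=0x3a [3]=0x20 (little-endian) → word 0x203a185e
cnt:10 @ bit 0 → (0x203a185e>>0)&0x3ff = 0x5e  ←
id:13 @ bit 10 → (0x203a185e>>10)&0x1fff = 0xe86
ver:9 @ bit 23 → (0x203a185e>>23)&0x1ff = 0x40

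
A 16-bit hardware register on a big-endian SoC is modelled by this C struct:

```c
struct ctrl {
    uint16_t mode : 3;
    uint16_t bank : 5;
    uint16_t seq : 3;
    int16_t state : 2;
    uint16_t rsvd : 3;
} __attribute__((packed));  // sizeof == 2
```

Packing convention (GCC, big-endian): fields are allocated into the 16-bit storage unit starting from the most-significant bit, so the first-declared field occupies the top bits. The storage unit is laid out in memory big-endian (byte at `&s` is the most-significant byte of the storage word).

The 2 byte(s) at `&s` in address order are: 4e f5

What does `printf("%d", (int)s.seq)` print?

[0]=0x4e [1]=0xf5 (big-endian) → word 0x4ef5
mode [13+:3] = (word>>13) & 0x7 = 2
bank [8+:5] = (word>>8) & 0x1f = 14
seq [5+:3] = (word>>5) & 0x7 = 7  ←
state [3+:2] = (word>>3) & 0x3 = 2
rsvd [0+:3] = (word>>0) & 0x7 = 5

7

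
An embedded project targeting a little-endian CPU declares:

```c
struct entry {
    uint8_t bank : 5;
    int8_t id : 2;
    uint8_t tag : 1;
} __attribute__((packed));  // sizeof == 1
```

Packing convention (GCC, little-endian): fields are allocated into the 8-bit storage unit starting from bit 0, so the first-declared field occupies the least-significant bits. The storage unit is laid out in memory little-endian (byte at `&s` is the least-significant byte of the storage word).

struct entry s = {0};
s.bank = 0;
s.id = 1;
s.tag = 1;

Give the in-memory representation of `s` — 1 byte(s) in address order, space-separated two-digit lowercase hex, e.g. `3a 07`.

[0+:5] bank=0 & 0x1f = 0x0; word=0x00
[5+:2] id=1 & 0x3 = 0x1; word=0x20
[7+:1] tag=1 & 0x1 = 0x1; word=0xa0
word = 0xa0 → little-endian bytes:
  [0]=0xa0

a0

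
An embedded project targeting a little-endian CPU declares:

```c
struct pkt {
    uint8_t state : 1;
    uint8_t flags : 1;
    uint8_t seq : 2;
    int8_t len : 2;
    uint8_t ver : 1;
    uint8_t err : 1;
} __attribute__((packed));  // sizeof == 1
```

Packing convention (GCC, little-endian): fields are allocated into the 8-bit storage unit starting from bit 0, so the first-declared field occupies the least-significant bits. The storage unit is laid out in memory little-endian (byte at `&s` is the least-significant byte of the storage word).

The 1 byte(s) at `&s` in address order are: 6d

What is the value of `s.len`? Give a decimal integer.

-2

[0]=0x6d (little-endian) → word 0x6d
state:1 @ bit 0 → (0x6d>>0)&0x1 = 0x1
flags:1 @ bit 1 → (0x6d>>1)&0x1 = 0x0
seq:2 @ bit 2 → (0x6d>>2)&0x3 = 0x3
len:2 @ bit 4 → (0x6d>>4)&0x3 = 0x2  ←
ver:1 @ bit 6 → (0x6d>>6)&0x1 = 0x1
err:1 @ bit 7 → (0x6d>>7)&0x1 = 0x0
len signed 2b, MSB=1: 2 - 4 = -2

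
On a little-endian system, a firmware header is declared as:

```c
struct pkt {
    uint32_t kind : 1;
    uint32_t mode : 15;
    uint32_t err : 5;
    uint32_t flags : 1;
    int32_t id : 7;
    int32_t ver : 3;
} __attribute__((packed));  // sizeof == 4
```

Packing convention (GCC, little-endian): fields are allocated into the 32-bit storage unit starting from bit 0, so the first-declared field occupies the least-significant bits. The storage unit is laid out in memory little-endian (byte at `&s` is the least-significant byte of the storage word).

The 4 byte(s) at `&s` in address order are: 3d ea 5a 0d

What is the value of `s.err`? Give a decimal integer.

26

[0]=0x3d [1]=0xea [2]=0x5a [3]=0x0d (little-endian) → word 0x0d5aea3d
kind [0+:1] = (word>>0) & 0x1 = 1
mode [1+:15] = (word>>1) & 0x7fff = 29982
err [16+:5] = (word>>16) & 0x1f = 26  ←
flags [21+:1] = (word>>21) & 0x1 = 0
id [22+:7] = (word>>22) & 0x7f = 53
ver [29+:3] = (word>>29) & 0x7 = 0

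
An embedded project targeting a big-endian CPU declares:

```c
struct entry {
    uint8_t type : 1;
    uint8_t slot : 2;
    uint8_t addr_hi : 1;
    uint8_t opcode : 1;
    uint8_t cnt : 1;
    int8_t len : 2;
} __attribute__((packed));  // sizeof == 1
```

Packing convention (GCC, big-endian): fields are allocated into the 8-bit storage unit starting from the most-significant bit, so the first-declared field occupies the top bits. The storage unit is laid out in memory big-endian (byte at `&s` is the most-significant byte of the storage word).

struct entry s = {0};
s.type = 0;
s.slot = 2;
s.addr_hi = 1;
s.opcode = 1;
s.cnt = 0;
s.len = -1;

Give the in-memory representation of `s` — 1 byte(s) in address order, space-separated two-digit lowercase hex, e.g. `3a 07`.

5b

type (1b) val=0 bits=0x0 at bit 7: 0x00
slot (2b) val=2 bits=0x2 at bit 5: 0x40
addr_hi (1b) val=1 bits=0x1 at bit 4: 0x50
opcode (1b) val=1 bits=0x1 at bit 3: 0x58
cnt (1b) val=0 bits=0x0 at bit 2: 0x58
len (2b) val=-1 bits=0x3 at bit 0: 0x5b
word = 0x5b → big-endian bytes:
  [0]=0x5b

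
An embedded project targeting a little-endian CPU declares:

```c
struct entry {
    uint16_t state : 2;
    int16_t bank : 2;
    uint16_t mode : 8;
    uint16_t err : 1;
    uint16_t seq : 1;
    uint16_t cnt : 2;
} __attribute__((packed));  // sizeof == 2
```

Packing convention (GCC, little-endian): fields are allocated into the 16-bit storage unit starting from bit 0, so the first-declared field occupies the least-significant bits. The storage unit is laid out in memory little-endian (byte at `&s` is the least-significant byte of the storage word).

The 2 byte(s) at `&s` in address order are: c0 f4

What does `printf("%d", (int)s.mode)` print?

76

[0]=0xc0 [1]=0xf4 (little-endian) → word 0xf4c0
state [0+:2] = (word>>0) & 0x3 = 0
bank [2+:2] = (word>>2) & 0x3 = 0
mode [4+:8] = (word>>4) & 0xff = 76  ←
err [12+:1] = (word>>12) & 0x1 = 1
seq [13+:1] = (word>>13) & 0x1 = 1
cnt [14+:2] = (word>>14) & 0x3 = 3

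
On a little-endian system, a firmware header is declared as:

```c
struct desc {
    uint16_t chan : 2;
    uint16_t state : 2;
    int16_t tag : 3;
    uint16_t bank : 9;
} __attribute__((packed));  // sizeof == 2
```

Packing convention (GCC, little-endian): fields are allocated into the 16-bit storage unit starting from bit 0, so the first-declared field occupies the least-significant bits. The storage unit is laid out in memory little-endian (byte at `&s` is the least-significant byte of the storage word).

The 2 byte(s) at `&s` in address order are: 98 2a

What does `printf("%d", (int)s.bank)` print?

[0]=0x98 [1]=0x2a (little-endian) → word 0x2a98
chan:2 @ bit 0 → (0x2a98>>0)&0x3 = 0x0
state:2 @ bit 2 → (0x2a98>>2)&0x3 = 0x2
tag:3 @ bit 4 → (0x2a98>>4)&0x7 = 0x1
bank:9 @ bit 7 → (0x2a98>>7)&0x1ff = 0x55  ←

85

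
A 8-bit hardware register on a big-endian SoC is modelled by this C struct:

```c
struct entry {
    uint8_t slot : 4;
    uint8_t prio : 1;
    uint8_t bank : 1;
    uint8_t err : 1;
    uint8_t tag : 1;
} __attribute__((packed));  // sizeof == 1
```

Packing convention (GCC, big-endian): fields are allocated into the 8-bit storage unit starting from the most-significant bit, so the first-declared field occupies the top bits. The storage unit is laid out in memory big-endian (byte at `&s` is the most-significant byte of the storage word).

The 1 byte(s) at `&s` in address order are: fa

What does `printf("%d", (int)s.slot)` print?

15

[0]=0xfa (big-endian) → word 0xfa
slot [4+:4] = (word>>4) & 0xf = 15  ←
prio [3+:1] = (word>>3) & 0x1 = 1
bank [2+:1] = (word>>2) & 0x1 = 0
err [1+:1] = (word>>1) & 0x1 = 1
tag [0+:1] = (word>>0) & 0x1 = 0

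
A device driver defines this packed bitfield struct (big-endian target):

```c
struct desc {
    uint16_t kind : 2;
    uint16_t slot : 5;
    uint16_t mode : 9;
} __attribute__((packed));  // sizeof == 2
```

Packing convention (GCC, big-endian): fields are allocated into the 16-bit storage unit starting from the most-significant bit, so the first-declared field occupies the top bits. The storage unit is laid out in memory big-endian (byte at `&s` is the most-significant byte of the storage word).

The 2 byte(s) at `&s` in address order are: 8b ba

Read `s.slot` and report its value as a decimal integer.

[0]=0x8b [1]=0xba (big-endian) → word 0x8bba
kind [14+:2] = (word>>14) & 0x3 = 2
slot [9+:5] = (word>>9) & 0x1f = 5  ←
mode [0+:9] = (word>>0) & 0x1ff = 442

5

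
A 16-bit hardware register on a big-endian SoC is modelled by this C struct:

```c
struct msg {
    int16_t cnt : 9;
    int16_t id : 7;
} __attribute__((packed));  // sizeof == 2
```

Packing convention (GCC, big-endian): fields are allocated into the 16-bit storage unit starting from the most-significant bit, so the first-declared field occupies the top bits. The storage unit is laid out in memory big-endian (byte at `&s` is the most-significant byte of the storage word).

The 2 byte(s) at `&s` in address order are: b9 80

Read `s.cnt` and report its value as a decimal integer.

-141

[0]=0xb9 [1]=0x80 (big-endian) → word 0xb980
cnt:9 @ bit 7 → (0xb980>>7)&0x1ff = 0x173  ←
id:7 @ bit 0 → (0xb980>>0)&0x7f = 0x0
cnt signed 9b, MSB=1: 371 - 512 = -141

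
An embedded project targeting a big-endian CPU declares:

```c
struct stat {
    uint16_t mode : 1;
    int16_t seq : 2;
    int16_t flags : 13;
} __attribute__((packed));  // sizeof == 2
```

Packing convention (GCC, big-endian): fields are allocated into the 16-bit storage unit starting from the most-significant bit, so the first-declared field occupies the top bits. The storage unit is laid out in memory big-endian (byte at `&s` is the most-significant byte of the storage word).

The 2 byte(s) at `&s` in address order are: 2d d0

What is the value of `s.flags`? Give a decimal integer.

[0]=0x2d [1]=0xd0 (big-endian) → word 0x2dd0
mode:1 @ bit 15 → (0x2dd0>>15)&0x1 = 0x0
seq:2 @ bit 13 → (0x2dd0>>13)&0x3 = 0x1
flags:13 @ bit 0 → (0x2dd0>>0)&0x1fff = 0xdd0  ←
flags signed 13b, MSB=0: value = 3536

3536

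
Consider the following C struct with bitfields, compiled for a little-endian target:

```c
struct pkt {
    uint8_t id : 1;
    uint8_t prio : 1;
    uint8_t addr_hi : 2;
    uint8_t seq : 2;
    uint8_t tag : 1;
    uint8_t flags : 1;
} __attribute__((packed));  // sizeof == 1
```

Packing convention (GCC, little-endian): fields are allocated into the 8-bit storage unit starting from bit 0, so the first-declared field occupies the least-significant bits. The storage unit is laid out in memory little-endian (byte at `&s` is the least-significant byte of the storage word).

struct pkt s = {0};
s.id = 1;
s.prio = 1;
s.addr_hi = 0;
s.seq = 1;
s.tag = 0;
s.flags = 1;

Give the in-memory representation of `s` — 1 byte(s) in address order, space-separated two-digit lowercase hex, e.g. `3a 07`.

id:1 = 1 → 0x1 << 0 → word 0x01
prio:1 = 1 → 0x1 << 1 → word 0x03
addr_hi:2 = 0 → 0x0 << 2 → word 0x03
seq:2 = 1 → 0x1 << 4 → word 0x13
tag:1 = 0 → 0x0 << 6 → word 0x13
flags:1 = 1 → 0x1 << 7 → word 0x93
word = 0x93 → little-endian bytes:
  [0]=0x93

93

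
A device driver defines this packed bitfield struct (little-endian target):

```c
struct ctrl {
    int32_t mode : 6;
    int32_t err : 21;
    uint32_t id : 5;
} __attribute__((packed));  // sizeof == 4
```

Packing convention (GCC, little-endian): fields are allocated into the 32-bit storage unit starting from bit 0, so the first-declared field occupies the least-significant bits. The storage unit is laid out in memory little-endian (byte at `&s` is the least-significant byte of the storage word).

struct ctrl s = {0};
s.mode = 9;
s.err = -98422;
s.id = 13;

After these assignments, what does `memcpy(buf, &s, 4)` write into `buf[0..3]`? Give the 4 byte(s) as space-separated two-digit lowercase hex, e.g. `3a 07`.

89 e2 9f 6f

mode (6b) val=9 bits=0x9 at bit 0: 0x00000009
err (21b) val=-98422 bits=0x1e7f8a at bit 6: 0x079fe289
id (5b) val=13 bits=0xd at bit 27: 0x6f9fe289
word = 0x6f9fe289 → little-endian bytes:
  [0]=0x89  [1]=0xe2  [2]=0x9f  [3]=0x6f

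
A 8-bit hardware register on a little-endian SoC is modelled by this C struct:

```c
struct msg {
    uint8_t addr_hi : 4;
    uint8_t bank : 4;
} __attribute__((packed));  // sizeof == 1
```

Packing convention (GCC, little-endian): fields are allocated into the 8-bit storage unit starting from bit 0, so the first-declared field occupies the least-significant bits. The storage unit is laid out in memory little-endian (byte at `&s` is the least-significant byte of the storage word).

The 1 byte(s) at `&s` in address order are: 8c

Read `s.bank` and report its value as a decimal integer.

8

[0]=0x8c (little-endian) → word 0x8c
addr_hi:4 @ bit 0 → (0x8c>>0)&0xf = 0xc
bank:4 @ bit 4 → (0x8c>>4)&0xf = 0x8  ←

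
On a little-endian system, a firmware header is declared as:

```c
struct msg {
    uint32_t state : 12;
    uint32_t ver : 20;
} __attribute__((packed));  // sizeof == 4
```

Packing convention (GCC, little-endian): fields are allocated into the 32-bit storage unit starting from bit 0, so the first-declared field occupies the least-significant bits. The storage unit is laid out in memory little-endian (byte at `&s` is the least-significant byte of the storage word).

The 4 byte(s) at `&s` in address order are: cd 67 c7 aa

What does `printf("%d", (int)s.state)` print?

[0]=0xcd [1]=0x67 [2]=0xc7 [3]=0xaa (little-endian) → word 0xaac767cd
state [0+:12] = (word>>0) & 0xfff = 1997  ←
ver [12+:20] = (word>>12) & 0xfffff = 699510

1997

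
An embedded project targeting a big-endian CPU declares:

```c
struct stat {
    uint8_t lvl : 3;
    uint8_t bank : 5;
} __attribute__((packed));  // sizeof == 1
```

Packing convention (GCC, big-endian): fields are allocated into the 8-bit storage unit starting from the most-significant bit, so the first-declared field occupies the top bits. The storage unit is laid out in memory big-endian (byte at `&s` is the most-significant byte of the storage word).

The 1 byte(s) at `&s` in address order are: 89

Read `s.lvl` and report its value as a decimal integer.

4

[0]=0x89 (big-endian) → word 0x89
lvl:3 @ bit 5 → (0x89>>5)&0x7 = 0x4  ←
bank:5 @ bit 0 → (0x89>>0)&0x1f = 0x9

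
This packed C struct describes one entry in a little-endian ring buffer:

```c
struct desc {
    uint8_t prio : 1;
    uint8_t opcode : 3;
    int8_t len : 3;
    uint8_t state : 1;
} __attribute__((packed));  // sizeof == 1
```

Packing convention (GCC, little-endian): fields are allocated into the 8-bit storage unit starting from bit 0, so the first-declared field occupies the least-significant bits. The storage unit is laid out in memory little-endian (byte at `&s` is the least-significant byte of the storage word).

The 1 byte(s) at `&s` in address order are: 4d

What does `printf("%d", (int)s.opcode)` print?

[0]=0x4d (little-endian) → word 0x4d
prio:1 @ bit 0 → (0x4d>>0)&0x1 = 0x1
opcode:3 @ bit 1 → (0x4d>>1)&0x7 = 0x6  ←
len:3 @ bit 4 → (0x4d>>4)&0x7 = 0x4
state:1 @ bit 7 → (0x4d>>7)&0x1 = 0x0

6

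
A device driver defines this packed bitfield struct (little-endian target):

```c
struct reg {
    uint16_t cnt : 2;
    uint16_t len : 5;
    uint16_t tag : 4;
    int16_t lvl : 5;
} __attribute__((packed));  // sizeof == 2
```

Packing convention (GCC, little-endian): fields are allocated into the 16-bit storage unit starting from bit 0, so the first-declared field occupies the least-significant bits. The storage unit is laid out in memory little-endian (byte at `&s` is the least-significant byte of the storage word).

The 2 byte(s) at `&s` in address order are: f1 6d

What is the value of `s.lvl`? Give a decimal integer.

[0]=0xf1 [1]=0x6d (little-endian) → word 0x6df1
cnt:2 @ bit 0 → (0x6df1>>0)&0x3 = 0x1
len:5 @ bit 2 → (0x6df1>>2)&0x1f = 0x1c
tag:4 @ bit 7 → (0x6df1>>7)&0xf = 0xb
lvl:5 @ bit 11 → (0x6df1>>11)&0x1f = 0xd  ←
lvl signed 5b, MSB=0: value = 13

13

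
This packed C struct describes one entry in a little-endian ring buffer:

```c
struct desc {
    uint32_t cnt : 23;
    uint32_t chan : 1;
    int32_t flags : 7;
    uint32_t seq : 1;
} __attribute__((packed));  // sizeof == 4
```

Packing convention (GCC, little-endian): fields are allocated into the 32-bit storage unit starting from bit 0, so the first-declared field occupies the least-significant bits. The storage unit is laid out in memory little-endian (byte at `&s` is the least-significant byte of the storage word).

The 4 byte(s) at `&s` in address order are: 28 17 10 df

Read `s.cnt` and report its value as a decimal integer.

1054504

[0]=0x28 [1]=0x17 [2]=0x10 [3]=0xdf (little-endian) → word 0xdf101728
cnt [0+:23] = (word>>0) & 0x7fffff = 1054504  ←
chan [23+:1] = (word>>23) & 0x1 = 0
flags [24+:7] = (word>>24) & 0x7f = 95
seq [31+:1] = (word>>31) & 0x1 = 1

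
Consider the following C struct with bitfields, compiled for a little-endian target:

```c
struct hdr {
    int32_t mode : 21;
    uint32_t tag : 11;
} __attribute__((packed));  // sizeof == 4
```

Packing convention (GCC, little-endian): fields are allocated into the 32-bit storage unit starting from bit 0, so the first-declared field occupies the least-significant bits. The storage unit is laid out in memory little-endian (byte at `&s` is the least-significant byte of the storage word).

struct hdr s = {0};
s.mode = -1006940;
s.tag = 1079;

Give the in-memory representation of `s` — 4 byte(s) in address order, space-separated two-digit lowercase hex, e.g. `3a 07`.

a4 a2 f0 86

mode:21 = -1006940 → 0x10a2a4 << 0 → word 0x0010a2a4
tag:11 = 1079 → 0x437 << 21 → word 0x86f0a2a4
word = 0x86f0a2a4 → little-endian bytes:
  [0]=0xa4  [1]=0xa2  [2]=0xf0  [3]=0x86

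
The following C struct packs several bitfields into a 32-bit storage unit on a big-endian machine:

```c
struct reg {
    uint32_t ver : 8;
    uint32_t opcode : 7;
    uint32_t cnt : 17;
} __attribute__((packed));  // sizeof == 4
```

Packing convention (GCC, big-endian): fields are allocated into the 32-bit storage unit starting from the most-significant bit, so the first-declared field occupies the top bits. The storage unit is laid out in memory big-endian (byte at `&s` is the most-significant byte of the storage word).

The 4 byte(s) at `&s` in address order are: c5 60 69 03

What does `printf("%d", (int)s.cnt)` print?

26883

[0]=0xc5 [1]=0x60 [2]=0x69 [3]=0x03 (big-endian) → word 0xc5606903
ver [24+:8] = (word>>24) & 0xff = 197
opcode [17+:7] = (word>>17) & 0x7f = 48
cnt [0+:17] = (word>>0) & 0x1ffff = 26883  ←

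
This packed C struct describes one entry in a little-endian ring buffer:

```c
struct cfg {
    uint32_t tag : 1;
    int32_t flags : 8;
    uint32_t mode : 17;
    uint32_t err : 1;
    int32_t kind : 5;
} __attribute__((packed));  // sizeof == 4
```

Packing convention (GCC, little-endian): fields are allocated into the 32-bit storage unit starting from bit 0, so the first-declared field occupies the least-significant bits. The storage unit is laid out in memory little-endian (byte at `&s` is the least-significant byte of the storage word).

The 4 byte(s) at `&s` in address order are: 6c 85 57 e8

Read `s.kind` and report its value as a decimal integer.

-3

[0]=0x6c [1]=0x85 [2]=0x57 [3]=0xe8 (little-endian) → word 0xe857856c
tag:1 @ bit 0 → (0xe857856c>>0)&0x1 = 0x0
flags:8 @ bit 1 → (0xe857856c>>1)&0xff = 0xb6
mode:17 @ bit 9 → (0xe857856c>>9)&0x1ffff = 0x2bc2
err:1 @ bit 26 → (0xe857856c>>26)&0x1 = 0x0
kind:5 @ bit 27 → (0xe857856c>>27)&0x1f = 0x1d  ←
kind signed 5b, MSB=1: 29 - 32 = -3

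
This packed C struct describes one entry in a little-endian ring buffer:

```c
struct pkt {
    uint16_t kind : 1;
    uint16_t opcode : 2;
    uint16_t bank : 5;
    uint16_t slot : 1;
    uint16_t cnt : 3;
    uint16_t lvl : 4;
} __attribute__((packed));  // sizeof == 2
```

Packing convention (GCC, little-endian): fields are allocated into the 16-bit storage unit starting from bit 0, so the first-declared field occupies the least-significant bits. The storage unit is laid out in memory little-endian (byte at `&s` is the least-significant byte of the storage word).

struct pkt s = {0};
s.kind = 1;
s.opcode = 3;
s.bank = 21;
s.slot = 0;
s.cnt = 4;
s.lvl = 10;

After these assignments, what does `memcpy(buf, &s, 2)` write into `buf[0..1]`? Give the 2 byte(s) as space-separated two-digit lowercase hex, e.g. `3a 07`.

kind:1 = 1 → 0x1 << 0 → word 0x0001
opcode:2 = 3 → 0x3 << 1 → word 0x0007
bank:5 = 21 → 0x15 << 3 → word 0x00af
slot:1 = 0 → 0x0 << 8 → word 0x00af
cnt:3 = 4 → 0x4 << 9 → word 0x08af
lvl:4 = 10 → 0xa << 12 → word 0xa8af
word = 0xa8af → little-endian bytes:
  [0]=0xaf  [1]=0xa8

af a8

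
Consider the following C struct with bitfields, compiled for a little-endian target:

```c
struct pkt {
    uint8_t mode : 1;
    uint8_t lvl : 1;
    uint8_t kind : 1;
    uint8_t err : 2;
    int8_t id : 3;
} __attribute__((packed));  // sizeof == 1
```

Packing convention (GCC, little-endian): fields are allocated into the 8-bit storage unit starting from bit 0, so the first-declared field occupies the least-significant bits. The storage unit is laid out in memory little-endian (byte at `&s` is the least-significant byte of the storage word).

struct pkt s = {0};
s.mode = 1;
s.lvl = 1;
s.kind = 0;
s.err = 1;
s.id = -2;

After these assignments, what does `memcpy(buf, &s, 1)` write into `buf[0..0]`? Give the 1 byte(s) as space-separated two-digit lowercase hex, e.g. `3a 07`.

cb

[0+:1] mode=1 & 0x1 = 0x1; word=0x01
[1+:1] lvl=1 & 0x1 = 0x1; word=0x03
[2+:1] kind=0 & 0x1 = 0x0; word=0x03
[3+:2] err=1 & 0x3 = 0x1; word=0x0b
[5+:3] id=-2 & 0x7 = 0x6; word=0xcb
word = 0xcb → little-endian bytes:
  [0]=0xcb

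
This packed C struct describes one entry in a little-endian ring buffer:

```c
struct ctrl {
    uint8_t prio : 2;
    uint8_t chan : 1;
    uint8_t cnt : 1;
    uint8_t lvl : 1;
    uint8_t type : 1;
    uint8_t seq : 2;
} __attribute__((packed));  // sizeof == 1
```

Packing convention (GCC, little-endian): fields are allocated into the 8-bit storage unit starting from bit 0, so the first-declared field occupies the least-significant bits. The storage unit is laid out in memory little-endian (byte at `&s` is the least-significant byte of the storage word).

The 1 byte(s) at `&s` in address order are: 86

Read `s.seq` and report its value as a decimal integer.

2

[0]=0x86 (little-endian) → word 0x86
prio:2 @ bit 0 → (0x86>>0)&0x3 = 0x2
chan:1 @ bit 2 → (0x86>>2)&0x1 = 0x1
cnt:1 @ bit 3 → (0x86>>3)&0x1 = 0x0
lvl:1 @ bit 4 → (0x86>>4)&0x1 = 0x0
type:1 @ bit 5 → (0x86>>5)&0x1 = 0x0
seq:2 @ bit 6 → (0x86>>6)&0x3 = 0x2  ←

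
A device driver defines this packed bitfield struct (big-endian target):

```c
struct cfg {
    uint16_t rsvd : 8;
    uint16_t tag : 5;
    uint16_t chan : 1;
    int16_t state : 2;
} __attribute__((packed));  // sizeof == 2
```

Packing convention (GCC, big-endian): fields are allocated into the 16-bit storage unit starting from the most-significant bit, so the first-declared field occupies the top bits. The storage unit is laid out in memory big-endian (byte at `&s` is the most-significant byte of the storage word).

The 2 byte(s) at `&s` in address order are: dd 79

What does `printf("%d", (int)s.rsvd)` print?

221

[0]=0xdd [1]=0x79 (big-endian) → word 0xdd79
rsvd [8+:8] = (word>>8) & 0xff = 221  ←
tag [3+:5] = (word>>3) & 0x1f = 15
chan [2+:1] = (word>>2) & 0x1 = 0
state [0+:2] = (word>>0) & 0x3 = 1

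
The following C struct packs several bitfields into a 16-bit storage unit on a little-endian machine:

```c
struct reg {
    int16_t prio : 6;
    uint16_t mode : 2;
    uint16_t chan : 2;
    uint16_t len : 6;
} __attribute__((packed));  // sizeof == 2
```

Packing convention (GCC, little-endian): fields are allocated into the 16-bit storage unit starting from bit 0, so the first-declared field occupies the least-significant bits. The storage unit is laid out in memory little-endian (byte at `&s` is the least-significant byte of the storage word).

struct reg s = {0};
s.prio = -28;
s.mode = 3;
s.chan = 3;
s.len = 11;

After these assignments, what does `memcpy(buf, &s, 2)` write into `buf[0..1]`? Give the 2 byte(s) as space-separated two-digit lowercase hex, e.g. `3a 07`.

prio (6b) val=-28 bits=0x24 at bit 0: 0x0024
mode (2b) val=3 bits=0x3 at bit 6: 0x00e4
chan (2b) val=3 bits=0x3 at bit 8: 0x03e4
len (6b) val=11 bits=0xb at bit 10: 0x2fe4
word = 0x2fe4 → little-endian bytes:
  [0]=0xe4  [1]=0x2f

e4 2f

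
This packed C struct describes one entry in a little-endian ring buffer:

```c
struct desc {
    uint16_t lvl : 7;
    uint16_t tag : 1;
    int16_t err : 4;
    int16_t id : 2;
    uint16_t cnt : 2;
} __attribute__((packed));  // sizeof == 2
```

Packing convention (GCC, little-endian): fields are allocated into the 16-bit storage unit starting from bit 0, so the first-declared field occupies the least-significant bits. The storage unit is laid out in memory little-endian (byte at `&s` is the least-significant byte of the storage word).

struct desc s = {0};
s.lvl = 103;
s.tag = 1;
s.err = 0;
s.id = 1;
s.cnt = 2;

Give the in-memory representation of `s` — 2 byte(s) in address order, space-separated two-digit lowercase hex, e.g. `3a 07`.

lvl (7b) val=103 bits=0x67 at bit 0: 0x0067
tag (1b) val=1 bits=0x1 at bit 7: 0x00e7
err (4b) val=0 bits=0x0 at bit 8: 0x00e7
id (2b) val=1 bits=0x1 at bit 12: 0x10e7
cnt (2b) val=2 bits=0x2 at bit 14: 0x90e7
word = 0x90e7 → little-endian bytes:
  [0]=0xe7  [1]=0x90

e7 90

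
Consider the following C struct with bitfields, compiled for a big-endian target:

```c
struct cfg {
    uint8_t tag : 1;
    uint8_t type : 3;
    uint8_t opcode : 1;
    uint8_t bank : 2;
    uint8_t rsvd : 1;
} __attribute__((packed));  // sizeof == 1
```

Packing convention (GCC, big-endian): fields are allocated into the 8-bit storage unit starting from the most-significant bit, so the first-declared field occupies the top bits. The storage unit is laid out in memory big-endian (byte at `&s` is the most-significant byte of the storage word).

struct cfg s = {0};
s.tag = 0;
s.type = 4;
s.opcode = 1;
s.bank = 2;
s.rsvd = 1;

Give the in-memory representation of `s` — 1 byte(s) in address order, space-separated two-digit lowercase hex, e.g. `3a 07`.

tag:1 = 0 → 0x0 << 7 → word 0x00
type:3 = 4 → 0x4 << 4 → word 0x40
opcode:1 = 1 → 0x1 << 3 → word 0x48
bank:2 = 2 → 0x2 << 1 → word 0x4c
rsvd:1 = 1 → 0x1 << 0 → word 0x4d
word = 0x4d → big-endian bytes:
  [0]=0x4d

4d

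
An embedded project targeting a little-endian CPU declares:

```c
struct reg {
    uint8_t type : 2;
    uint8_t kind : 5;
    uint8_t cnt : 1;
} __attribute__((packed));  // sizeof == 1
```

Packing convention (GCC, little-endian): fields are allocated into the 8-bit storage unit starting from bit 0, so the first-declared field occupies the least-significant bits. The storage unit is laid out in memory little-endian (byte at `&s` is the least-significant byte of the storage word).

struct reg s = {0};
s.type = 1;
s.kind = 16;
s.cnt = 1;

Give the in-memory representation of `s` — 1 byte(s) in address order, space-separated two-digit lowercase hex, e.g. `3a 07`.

c1

[0+:2] type=1 & 0x3 = 0x1; word=0x01
[2+:5] kind=16 & 0x1f = 0x10; word=0x41
[7+:1] cnt=1 & 0x1 = 0x1; word=0xc1
word = 0xc1 → little-endian bytes:
  [0]=0xc1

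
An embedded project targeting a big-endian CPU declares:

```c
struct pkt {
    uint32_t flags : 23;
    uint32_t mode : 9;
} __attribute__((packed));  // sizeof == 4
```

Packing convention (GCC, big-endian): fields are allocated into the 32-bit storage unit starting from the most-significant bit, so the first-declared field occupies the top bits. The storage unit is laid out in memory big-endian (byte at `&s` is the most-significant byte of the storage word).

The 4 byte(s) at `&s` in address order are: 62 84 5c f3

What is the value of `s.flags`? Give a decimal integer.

[0]=0x62 [1]=0x84 [2]=0x5c [3]=0xf3 (big-endian) → word 0x62845cf3
flags:23 @ bit 9 → (0x62845cf3>>9)&0x7fffff = 0x31422e  ←
mode:9 @ bit 0 → (0x62845cf3>>0)&0x1ff = 0xf3

3228206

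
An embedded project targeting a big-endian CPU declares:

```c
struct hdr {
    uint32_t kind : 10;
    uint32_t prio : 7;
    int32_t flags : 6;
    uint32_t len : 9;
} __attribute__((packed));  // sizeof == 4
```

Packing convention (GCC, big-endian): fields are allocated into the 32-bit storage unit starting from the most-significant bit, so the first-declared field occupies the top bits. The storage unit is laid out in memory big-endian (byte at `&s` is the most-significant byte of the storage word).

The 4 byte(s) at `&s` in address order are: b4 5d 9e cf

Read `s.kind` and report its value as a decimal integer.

[0]=0xb4 [1]=0x5d [2]=0x9e [3]=0xcf (big-endian) → word 0xb45d9ecf
kind [22+:10] = (word>>22) & 0x3ff = 721  ←
prio [15+:7] = (word>>15) & 0x7f = 59
flags [9+:6] = (word>>9) & 0x3f = 15
len [0+:9] = (word>>0) & 0x1ff = 207

721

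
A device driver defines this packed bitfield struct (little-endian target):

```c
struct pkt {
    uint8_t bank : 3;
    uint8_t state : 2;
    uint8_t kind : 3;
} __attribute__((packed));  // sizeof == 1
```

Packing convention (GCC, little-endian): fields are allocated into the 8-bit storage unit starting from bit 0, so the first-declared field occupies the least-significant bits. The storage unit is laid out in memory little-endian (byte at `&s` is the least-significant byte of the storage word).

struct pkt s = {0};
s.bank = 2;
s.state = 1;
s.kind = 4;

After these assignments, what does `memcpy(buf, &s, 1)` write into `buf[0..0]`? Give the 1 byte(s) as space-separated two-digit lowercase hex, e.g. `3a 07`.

8a

bank:3 = 2 → 0x2 << 0 → word 0x02
state:2 = 1 → 0x1 << 3 → word 0x0a
kind:3 = 4 → 0x4 << 5 → word 0x8a
word = 0x8a → little-endian bytes:
  [0]=0x8a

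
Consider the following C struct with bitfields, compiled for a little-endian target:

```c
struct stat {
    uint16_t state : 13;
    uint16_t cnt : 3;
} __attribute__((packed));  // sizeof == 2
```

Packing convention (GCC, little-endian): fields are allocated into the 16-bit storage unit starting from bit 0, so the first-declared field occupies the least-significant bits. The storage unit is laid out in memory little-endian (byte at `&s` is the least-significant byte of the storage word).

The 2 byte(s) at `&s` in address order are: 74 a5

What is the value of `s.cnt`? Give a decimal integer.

[0]=0x74 [1]=0xa5 (little-endian) → word 0xa574
state:13 @ bit 0 → (0xa574>>0)&0x1fff = 0x574
cnt:3 @ bit 13 → (0xa574>>13)&0x7 = 0x5  ←

5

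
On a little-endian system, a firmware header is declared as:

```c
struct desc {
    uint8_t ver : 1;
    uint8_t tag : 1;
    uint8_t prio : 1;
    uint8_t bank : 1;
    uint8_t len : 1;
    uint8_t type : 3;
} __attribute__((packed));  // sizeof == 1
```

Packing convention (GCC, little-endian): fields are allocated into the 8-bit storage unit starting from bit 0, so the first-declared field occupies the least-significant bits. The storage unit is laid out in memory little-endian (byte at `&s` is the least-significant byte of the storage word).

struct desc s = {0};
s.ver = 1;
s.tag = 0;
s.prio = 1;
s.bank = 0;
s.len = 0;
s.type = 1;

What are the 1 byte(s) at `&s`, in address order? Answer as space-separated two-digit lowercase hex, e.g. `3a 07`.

25

ver:1 = 1 → 0x1 << 0 → word 0x01
tag:1 = 0 → 0x0 << 1 → word 0x01
prio:1 = 1 → 0x1 << 2 → word 0x05
bank:1 = 0 → 0x0 << 3 → word 0x05
len:1 = 0 → 0x0 << 4 → word 0x05
type:3 = 1 → 0x1 << 5 → word 0x25
word = 0x25 → little-endian bytes:
  [0]=0x25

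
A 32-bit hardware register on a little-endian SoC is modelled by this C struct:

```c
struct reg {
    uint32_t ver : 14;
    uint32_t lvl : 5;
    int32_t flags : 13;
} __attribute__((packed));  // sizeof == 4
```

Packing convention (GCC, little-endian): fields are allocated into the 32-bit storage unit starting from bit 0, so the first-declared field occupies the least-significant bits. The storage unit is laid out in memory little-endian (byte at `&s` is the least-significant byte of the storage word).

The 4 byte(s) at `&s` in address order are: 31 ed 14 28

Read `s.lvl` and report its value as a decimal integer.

[0]=0x31 [1]=0xed [2]=0x14 [3]=0x28 (little-endian) → word 0x2814ed31
ver [0+:14] = (word>>0) & 0x3fff = 11569
lvl [14+:5] = (word>>14) & 0x1f = 19  ←
flags [19+:13] = (word>>19) & 0x1fff = 1282

19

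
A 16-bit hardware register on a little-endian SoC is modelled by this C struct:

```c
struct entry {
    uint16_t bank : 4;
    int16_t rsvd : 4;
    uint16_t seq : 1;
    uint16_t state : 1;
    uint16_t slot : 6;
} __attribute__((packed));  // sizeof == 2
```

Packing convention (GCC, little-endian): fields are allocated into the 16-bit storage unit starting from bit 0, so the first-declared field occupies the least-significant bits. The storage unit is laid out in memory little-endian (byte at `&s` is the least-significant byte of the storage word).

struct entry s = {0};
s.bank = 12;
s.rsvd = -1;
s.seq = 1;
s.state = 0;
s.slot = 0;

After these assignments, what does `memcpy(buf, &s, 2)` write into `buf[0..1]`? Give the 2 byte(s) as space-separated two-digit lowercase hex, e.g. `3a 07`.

[0+:4] bank=12 & 0xf = 0xc; word=0x000c
[4+:4] rsvd=-1 & 0xf = 0xf; word=0x00fc
[8+:1] seq=1 & 0x1 = 0x1; word=0x01fc
[9+:1] state=0 & 0x1 = 0x0; word=0x01fc
[10+:6] slot=0 & 0x3f = 0x0; word=0x01fc
word = 0x01fc → little-endian bytes:
  [0]=0xfc  [1]=0x01

fc 01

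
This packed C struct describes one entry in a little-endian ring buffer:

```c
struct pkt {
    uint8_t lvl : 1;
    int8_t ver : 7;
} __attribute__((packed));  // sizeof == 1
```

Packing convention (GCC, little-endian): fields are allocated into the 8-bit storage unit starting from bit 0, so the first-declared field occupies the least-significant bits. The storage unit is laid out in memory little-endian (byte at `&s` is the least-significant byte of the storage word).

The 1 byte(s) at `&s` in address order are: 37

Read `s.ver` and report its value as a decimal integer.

27

[0]=0x37 (little-endian) → word 0x37
lvl [0+:1] = (word>>0) & 0x1 = 1
ver [1+:7] = (word>>1) & 0x7f = 27  ←
ver signed 7b, MSB=0: value = 27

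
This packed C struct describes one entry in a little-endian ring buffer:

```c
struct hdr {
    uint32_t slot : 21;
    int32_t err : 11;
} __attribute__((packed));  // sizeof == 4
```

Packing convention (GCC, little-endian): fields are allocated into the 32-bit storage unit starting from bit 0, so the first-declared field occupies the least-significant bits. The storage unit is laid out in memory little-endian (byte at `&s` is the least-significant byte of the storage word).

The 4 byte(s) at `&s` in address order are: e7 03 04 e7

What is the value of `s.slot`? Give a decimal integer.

[0]=0xe7 [1]=0x03 [2]=0x04 [3]=0xe7 (little-endian) → word 0xe70403e7
slot [0+:21] = (word>>0) & 0x1fffff = 263143  ←
err [21+:11] = (word>>21) & 0x7ff = 1848

263143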